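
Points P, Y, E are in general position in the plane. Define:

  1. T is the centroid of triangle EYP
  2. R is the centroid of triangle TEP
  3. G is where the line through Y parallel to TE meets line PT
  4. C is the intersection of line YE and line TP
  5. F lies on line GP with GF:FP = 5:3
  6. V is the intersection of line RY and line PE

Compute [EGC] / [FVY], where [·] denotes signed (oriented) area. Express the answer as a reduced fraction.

Work in coordinates with P = (0, 0), Y = (1, 0), E = (0, 1).
1. T is the centroid of triangle EYP ⇒ T = (1/3, 1/3)
2. R is the centroid of triangle TEP ⇒ R = (1/9, 4/9)
3. G is where the line through Y parallel to TE meets line PT ⇒ G = (2/3, 2/3)
4. C is the intersection of line YE and line TP ⇒ C = (1/2, 1/2)
5. F lies on line GP with GF:FP = 5:3 ⇒ F = (1/4, 1/4)
6. V is the intersection of line RY and line PE ⇒ V = (0, 1/2)
2·[EGC] = -1/6, 2·[FVY] = -1/8
[EGC]:[FVY] = -1/6:-1/8 = 4/3

[EGC]:[FVY] = 4/3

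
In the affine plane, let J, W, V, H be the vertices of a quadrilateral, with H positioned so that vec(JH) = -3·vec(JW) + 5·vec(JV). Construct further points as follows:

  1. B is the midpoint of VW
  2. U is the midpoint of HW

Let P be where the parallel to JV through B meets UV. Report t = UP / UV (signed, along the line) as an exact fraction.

Set J = (0, 0), W = (1, 0), V = (0, 1), H = (-3, 5); any affine frame gives the same invariant.
1. B is the midpoint of VW ⇒ B = (1/2, 1/2)
2. U is the midpoint of HW ⇒ U = (-1, 5/2)
through B parallel to JV: direction (0, 1); meets UV at P = (1/2, 1/4)
P = U + t·(V−U) with t = 3/2

t = 3/2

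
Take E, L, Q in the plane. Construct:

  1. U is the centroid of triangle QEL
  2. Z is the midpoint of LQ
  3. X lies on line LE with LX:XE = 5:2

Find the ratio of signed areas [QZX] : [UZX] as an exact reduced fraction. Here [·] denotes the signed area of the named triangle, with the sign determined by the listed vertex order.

Choose coordinates E = (0, 0), L = (1, 0), Q = (0, 1).
1. U is the centroid of triangle QEL ⇒ U = (1/3, 1/3)
2. Z is the midpoint of LQ ⇒ Z = (1/2, 1/2)
3. X lies on line LE with LX:XE = 5:2 ⇒ X = (2/7, 0)
2·[QZX] = -5/14, 2·[UZX] = -1/21
[QZX]:[UZX] = -5/14:-1/21 = 15/2

[QZX]:[UZX] = 15/2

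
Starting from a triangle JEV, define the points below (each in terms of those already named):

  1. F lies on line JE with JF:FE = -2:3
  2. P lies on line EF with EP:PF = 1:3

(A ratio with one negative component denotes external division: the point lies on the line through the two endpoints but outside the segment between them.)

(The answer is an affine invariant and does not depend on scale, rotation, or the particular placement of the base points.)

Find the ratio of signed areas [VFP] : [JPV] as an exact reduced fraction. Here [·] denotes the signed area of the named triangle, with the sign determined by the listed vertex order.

[VFP]:[JPV] = 9

Choose coordinates J = (0, 0), E = (1, 0), V = (0, 1).
1. F lies on line JE with JF:FE = -2:3 ⇒ F = (-2, 0)
2. P lies on line EF with EP:PF = 1:3 ⇒ P = (1/4, 0)
2·[VFP] = 9/4, 2·[JPV] = 1/4
[VFP]:[JPV] = 9/4:1/4 = 9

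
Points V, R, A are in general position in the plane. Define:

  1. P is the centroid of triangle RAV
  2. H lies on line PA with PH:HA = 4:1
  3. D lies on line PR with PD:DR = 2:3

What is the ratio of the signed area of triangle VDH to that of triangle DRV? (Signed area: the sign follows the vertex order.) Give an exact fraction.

Assign V = (0, 0), R = (1, 0), A = (0, 1) — the answer is frame-independent, so this choice is without loss of generality.
1. P is the centroid of triangle RAV ⇒ P = (1/3, 1/3)
2. H lies on line PA with PH:HA = 4:1 ⇒ H = (1/15, 13/15)
3. D lies on line PR with PD:DR = 2:3 ⇒ D = (3/5, 1/5)
2·[VDH] = 38/75, 2·[DRV] = -1/5
[VDH]:[DRV] = 38/75:-1/5 = -38/15

[VDH]:[DRV] = -38/15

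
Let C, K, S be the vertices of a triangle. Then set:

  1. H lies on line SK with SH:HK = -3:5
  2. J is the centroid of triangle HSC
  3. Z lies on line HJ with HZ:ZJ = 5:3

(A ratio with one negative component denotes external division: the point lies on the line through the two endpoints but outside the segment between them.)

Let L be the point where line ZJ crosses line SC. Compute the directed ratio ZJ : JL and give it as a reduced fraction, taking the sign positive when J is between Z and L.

ZJ:JL = 3/4

Assign C = (0, 0), K = (1, 0), S = (0, 1) — the answer is frame-independent, so this choice is without loss of generality.
1. H lies on line SK with SH:HK = -3:5 ⇒ H = (-3/2, 5/2)
2. J is the centroid of triangle HSC ⇒ J = (-1/2, 7/6)
3. Z lies on line HJ with HZ:ZJ = 5:3 ⇒ Z = (-7/8, 5/3)
line ZJ meets SC at L = (0, 1/2)
J = Z + t·(L−Z) with t = 3/7, so ZJ:JL = 3/7:4/7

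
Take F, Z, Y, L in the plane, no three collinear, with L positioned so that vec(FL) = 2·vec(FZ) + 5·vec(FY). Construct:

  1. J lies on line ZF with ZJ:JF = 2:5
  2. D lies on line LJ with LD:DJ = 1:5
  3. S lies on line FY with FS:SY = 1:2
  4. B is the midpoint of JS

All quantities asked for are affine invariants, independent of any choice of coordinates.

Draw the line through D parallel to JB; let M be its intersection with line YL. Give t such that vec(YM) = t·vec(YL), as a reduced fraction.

Set F = (0, 0), Z = (1, 0), Y = (0, 1), L = (2, 5); any affine frame gives the same invariant.
1. J lies on line ZF with ZJ:JF = 2:5 ⇒ J = (5/7, 0)
2. D lies on line LJ with LD:DJ = 1:5 ⇒ D = (25/14, 25/6)
3. S lies on line FY with FS:SY = 1:2 ⇒ S = (0, 1/3)
4. B is the midpoint of JS ⇒ B = (5/14, 1/6)
through D parallel to JB: direction (-5/14, 1/6); meets YL at M = (60/37, 157/37)
M = Y + t·(L−Y) with t = 30/37

t = 30/37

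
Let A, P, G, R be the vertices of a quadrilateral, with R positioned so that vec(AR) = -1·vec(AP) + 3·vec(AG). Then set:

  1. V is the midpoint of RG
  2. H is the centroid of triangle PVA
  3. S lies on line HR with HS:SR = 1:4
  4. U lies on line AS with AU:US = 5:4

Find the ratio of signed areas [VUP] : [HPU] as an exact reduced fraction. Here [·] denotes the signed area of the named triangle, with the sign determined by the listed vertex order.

Choose coordinates A = (0, 0), P = (1, 0), G = (0, 1), R = (-1, 3).
1. V is the midpoint of RG ⇒ V = (-1/2, 2)
2. H is the centroid of triangle PVA ⇒ H = (1/6, 2/3)
3. S lies on line HR with HS:SR = 1:4 ⇒ S = (-1/15, 17/15)
4. U lies on line AS with AU:US = 5:4 ⇒ U = (-1/27, 17/27)
2·[VUP] = 61/54, 2·[HPU] = -1/6
[VUP]:[HPU] = 61/54:-1/6 = -61/9

[VUP]:[HPU] = -61/9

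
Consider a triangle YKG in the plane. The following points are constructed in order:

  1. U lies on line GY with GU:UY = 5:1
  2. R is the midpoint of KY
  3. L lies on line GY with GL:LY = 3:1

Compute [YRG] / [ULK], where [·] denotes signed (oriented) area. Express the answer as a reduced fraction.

Assign Y = (0, 0), K = (1, 0), G = (0, 1) — the answer is frame-independent, so this choice is without loss of generality.
1. U lies on line GY with GU:UY = 5:1 ⇒ U = (0, 1/6)
2. R is the midpoint of KY ⇒ R = (1/2, 0)
3. L lies on line GY with GL:LY = 3:1 ⇒ L = (0, 1/4)
2·[YRG] = 1/2, 2·[ULK] = -1/12
[YRG]:[ULK] = 1/2:-1/12 = -6

[YRG]:[ULK] = -6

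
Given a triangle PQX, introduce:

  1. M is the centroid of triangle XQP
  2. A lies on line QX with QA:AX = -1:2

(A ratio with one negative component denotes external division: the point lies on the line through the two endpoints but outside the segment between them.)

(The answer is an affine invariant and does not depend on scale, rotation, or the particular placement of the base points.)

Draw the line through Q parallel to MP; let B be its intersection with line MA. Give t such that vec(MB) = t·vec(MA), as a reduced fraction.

t = 1/3

Assign P = (0, 0), Q = (1, 0), X = (0, 1) — the answer is frame-independent, so this choice is without loss of generality.
1. M is the centroid of triangle XQP ⇒ M = (1/3, 1/3)
2. A lies on line QX with QA:AX = -1:2 ⇒ A = (2, -1)
through Q parallel to MP: direction (-1/3, -1/3); meets MA at B = (8/9, -1/9)
B = M + t·(A−M) with t = 1/3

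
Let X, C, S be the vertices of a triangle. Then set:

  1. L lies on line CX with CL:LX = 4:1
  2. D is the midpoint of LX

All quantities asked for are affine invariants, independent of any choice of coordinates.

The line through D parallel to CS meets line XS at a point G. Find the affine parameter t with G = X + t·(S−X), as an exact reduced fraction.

t = 1/10

Choose coordinates X = (0, 0), C = (1, 0), S = (0, 1).
1. L lies on line CX with CL:LX = 4:1 ⇒ L = (1/5, 0)
2. D is the midpoint of LX ⇒ D = (1/10, 0)
through D parallel to CS: direction (-1, 1); meets XS at G = (0, 1/10)
G = X + t·(S−X) with t = 1/10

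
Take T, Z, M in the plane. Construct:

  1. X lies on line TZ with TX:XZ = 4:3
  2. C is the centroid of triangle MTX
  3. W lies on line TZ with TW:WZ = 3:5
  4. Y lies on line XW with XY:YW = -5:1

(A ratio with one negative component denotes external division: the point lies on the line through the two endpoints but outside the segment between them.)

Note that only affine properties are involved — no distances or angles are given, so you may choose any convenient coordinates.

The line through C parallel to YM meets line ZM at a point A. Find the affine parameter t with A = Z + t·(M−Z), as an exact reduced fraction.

Set T = (0, 0), Z = (1, 0), M = (0, 1); any affine frame gives the same invariant.
1. X lies on line TZ with TX:XZ = 4:3 ⇒ X = (4/7, 0)
2. C is the centroid of triangle MTX ⇒ C = (4/21, 1/3)
3. W lies on line TZ with TW:WZ = 3:5 ⇒ W = (3/8, 0)
4. Y lies on line XW with XY:YW = -5:1 ⇒ Y = (73/224, 0)
through C parallel to YM: direction (-73/224, 1); meets ZM at A = (-6/151, 157/151)
A = Z + t·(M−Z) with t = 157/151

t = 157/151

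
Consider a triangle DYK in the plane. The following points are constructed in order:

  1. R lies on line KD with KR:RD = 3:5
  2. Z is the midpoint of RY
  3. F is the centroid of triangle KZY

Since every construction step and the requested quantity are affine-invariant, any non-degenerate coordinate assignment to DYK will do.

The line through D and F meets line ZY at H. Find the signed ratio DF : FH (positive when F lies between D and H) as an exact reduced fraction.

Choose coordinates D = (0, 0), Y = (1, 0), K = (0, 1).
1. R lies on line KD with KR:RD = 3:5 ⇒ R = (0, 5/8)
2. Z is the midpoint of RY ⇒ Z = (1/2, 5/16)
3. F is the centroid of triangle KZY ⇒ F = (1/2, 7/16)
line DF meets ZY at H = (5/12, 35/96)
F = D + t·(H−D) with t = 6/5, so DF:FH = 6/5:-1/5

DF:FH = -6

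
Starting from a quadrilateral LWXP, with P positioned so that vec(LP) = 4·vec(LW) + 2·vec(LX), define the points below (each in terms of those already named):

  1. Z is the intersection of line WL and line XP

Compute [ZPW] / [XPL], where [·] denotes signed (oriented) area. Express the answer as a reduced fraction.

[ZPW]:[XPL] = 5/2

Work in coordinates with L = (0, 0), W = (1, 0), X = (0, 1), P = (4, 2).
1. Z is the intersection of line WL and line XP ⇒ Z = (-4, 0)
2·[ZPW] = -10, 2·[XPL] = -4
[ZPW]:[XPL] = -10:-4 = 5/2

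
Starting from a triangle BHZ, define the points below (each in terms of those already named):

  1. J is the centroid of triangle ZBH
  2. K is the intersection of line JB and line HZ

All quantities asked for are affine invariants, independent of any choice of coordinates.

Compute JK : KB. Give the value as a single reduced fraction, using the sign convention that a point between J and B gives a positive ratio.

Work in coordinates with B = (0, 0), H = (1, 0), Z = (0, 1).
1. J is the centroid of triangle ZBH ⇒ J = (1/3, 1/3)
2. K is the intersection of line JB and line HZ ⇒ K = (1/2, 1/2)
K = J + t·(B−J) with t = -1/2, so JK:KB = t:(1−t) = -1/2:3/2

JK:KB = -1/3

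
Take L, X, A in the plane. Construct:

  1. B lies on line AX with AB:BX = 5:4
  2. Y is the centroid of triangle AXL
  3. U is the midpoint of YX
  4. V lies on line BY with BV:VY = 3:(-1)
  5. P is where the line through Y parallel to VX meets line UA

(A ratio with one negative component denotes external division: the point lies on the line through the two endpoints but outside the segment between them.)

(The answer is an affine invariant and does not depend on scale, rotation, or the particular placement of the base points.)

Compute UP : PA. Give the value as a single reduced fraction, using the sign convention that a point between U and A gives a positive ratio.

UP:PA = 2/23

Work in coordinates with L = (0, 0), X = (1, 0), A = (0, 1).
1. B lies on line AX with AB:BX = 5:4 ⇒ B = (5/9, 4/9)
2. Y is the centroid of triangle AXL ⇒ Y = (1/3, 1/3)
3. U is the midpoint of YX ⇒ U = (2/3, 1/6)
4. V lies on line BY with BV:VY = 3:(-1) ⇒ V = (2/9, 5/18)
5. P is where the line through Y parallel to VX meets line UA ⇒ P = (46/75, 7/30)
P = U + t·(A−U) with t = 2/25, so UP:PA = t:(1−t) = 2/25:23/25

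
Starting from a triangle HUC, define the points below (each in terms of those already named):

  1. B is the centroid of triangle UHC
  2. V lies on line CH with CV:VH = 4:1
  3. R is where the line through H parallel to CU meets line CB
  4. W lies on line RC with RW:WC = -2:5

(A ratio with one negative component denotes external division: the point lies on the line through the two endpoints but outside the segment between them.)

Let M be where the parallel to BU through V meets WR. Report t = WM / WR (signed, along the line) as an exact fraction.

Work in coordinates with H = (0, 0), U = (1, 0), C = (0, 1).
1. B is the centroid of triangle UHC ⇒ B = (1/3, 1/3)
2. V lies on line CH with CV:VH = 4:1 ⇒ V = (0, 1/5)
3. R is where the line through H parallel to CU meets line CB ⇒ R = (1, -1)
4. W lies on line RC with RW:WC = -2:5 ⇒ W = (5/3, -7/3)
through V parallel to BU: direction (2/3, -1/3); meets WR at M = (8/15, -1/15)
M = W + t·(R−W) with t = 17/10

t = 17/10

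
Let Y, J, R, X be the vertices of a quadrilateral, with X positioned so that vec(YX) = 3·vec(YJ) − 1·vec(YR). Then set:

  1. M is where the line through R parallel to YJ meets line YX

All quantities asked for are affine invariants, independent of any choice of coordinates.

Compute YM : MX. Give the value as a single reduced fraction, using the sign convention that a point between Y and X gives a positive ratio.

YM:MX = -1/2

Choose coordinates Y = (0, 0), J = (1, 0), R = (0, 1), X = (3, -1).
1. M is where the line through R parallel to YJ meets line YX ⇒ M = (-3, 1)
M = Y + t·(X−Y) with t = -1, so YM:MX = t:(1−t) = -1:2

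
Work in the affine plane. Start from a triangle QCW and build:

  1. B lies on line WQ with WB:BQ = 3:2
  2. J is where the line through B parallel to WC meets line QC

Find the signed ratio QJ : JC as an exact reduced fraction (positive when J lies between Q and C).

Work in coordinates with Q = (0, 0), C = (1, 0), W = (0, 1).
1. B lies on line WQ with WB:BQ = 3:2 ⇒ B = (0, 2/5)
2. J is where the line through B parallel to WC meets line QC ⇒ J = (2/5, 0)
J = Q + t·(C−Q) with t = 2/5, so QJ:JC = t:(1−t) = 2/5:3/5

QJ:JC = 2/3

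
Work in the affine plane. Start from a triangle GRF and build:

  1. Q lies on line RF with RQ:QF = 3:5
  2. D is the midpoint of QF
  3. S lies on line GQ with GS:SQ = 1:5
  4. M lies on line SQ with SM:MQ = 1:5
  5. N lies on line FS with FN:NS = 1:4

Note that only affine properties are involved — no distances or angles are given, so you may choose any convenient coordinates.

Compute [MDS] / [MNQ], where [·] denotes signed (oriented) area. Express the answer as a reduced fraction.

Set G = (0, 0), R = (1, 0), F = (0, 1); any affine frame gives the same invariant.
1. Q lies on line RF with RQ:QF = 3:5 ⇒ Q = (5/8, 3/8)
2. D is the midpoint of QF ⇒ D = (5/16, 11/16)
3. S lies on line GQ with GS:SQ = 1:5 ⇒ S = (5/48, 1/16)
4. M lies on line SQ with SM:MQ = 1:5 ⇒ M = (55/288, 11/96)
5. N lies on line FS with FN:NS = 1:4 ⇒ N = (1/48, 13/16)
2·[MDS] = 25/576, 2·[MNQ] = -25/72
[MDS]:[MNQ] = 25/576:-25/72 = -1/8

[MDS]:[MNQ] = -1/8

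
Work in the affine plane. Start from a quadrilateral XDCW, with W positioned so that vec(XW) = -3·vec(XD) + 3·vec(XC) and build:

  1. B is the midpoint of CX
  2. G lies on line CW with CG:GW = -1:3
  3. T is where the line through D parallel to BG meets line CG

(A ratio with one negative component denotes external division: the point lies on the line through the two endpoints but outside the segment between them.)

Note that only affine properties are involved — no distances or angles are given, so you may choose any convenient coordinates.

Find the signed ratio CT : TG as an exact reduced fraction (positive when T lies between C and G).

Choose coordinates X = (0, 0), D = (1, 0), C = (0, 1), W = (-3, 3).
1. B is the midpoint of CX ⇒ B = (0, 1/2)
2. G lies on line CW with CG:GW = -1:3 ⇒ G = (3/2, 0)
3. T is where the line through D parallel to BG meets line CG ⇒ T = (2, -1/3)
T = C + t·(G−C) with t = 4/3, so CT:TG = t:(1−t) = 4/3:-1/3

CT:TG = -4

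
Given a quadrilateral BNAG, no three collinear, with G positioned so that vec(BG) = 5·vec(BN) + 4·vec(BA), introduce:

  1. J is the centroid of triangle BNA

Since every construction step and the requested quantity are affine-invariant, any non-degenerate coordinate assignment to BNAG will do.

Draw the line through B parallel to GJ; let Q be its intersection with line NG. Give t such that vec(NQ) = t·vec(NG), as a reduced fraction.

t = 11/12

Work in coordinates with B = (0, 0), N = (1, 0), A = (0, 1), G = (5, 4).
1. J is the centroid of triangle BNA ⇒ J = (1/3, 1/3)
through B parallel to GJ: direction (-14/3, -11/3); meets NG at Q = (14/3, 11/3)
Q = N + t·(G−N) with t = 11/12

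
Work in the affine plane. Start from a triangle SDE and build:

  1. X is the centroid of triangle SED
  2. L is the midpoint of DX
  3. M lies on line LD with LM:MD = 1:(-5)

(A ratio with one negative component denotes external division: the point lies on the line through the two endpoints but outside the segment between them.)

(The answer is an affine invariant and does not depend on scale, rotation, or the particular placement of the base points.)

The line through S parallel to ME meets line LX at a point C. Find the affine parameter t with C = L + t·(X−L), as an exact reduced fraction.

t = 15/4

Assign S = (0, 0), D = (1, 0), E = (0, 1) — the answer is frame-independent, so this choice is without loss of generality.
1. X is the centroid of triangle SED ⇒ X = (1/3, 1/3)
2. L is the midpoint of DX ⇒ L = (2/3, 1/6)
3. M lies on line LD with LM:MD = 1:(-5) ⇒ M = (7/12, 5/24)
through S parallel to ME: direction (-7/12, 19/24); meets LX at C = (-7/12, 19/24)
C = L + t·(X−L) with t = 15/4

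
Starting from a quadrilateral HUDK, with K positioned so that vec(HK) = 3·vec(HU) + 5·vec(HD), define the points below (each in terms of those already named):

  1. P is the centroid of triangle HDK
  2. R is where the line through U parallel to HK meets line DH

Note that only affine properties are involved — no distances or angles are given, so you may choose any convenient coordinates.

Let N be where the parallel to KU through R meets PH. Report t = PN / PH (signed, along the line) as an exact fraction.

t = -7/3

Set H = (0, 0), U = (1, 0), D = (0, 1), K = (3, 5); any affine frame gives the same invariant.
1. P is the centroid of triangle HDK ⇒ P = (1, 2)
2. R is where the line through U parallel to HK meets line DH ⇒ R = (0, -5/3)
through R parallel to KU: direction (-2, -5); meets PH at N = (10/3, 20/3)
N = P + t·(H−P) with t = -7/3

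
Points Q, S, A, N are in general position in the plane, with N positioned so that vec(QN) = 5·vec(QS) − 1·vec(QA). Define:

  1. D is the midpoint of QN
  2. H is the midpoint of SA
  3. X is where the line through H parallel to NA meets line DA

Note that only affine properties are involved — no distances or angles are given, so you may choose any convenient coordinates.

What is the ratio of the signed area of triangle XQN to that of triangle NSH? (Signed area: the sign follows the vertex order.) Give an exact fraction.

[XQN]:[NSH] = -4/3

Work in coordinates with Q = (0, 0), S = (1, 0), A = (0, 1), N = (5, -1).
1. D is the midpoint of QN ⇒ D = (5/2, -1/2)
2. H is the midpoint of SA ⇒ H = (1/2, 1/2)
3. X is where the line through H parallel to NA meets line DA ⇒ X = (3/2, 1/10)
2·[XQN] = 2, 2·[NSH] = -3/2
[XQN]:[NSH] = 2:-3/2 = -4/3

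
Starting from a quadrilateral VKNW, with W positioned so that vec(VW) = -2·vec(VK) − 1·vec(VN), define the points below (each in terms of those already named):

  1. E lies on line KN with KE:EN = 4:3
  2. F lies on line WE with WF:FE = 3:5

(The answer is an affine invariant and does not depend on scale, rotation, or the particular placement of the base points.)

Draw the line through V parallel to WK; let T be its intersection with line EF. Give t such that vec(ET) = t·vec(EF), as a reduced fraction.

t = 9/10

Set V = (0, 0), K = (1, 0), N = (0, 1), W = (-2, -1); any affine frame gives the same invariant.
1. E lies on line KN with KE:EN = 4:3 ⇒ E = (3/7, 4/7)
2. F lies on line WE with WF:FE = 3:5 ⇒ F = (-61/56, -23/56)
through V parallel to WK: direction (3, 1); meets EF at T = (-15/16, -5/16)
T = E + t·(F−E) with t = 9/10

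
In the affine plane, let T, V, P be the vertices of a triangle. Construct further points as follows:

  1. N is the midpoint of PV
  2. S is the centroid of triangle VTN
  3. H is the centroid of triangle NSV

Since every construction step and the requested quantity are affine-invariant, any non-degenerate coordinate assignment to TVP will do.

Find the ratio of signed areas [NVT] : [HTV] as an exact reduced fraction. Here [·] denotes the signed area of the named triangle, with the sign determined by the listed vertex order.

[NVT]:[HTV] = -9/4

Set T = (0, 0), V = (1, 0), P = (0, 1); any affine frame gives the same invariant.
1. N is the midpoint of PV ⇒ N = (1/2, 1/2)
2. S is the centroid of triangle VTN ⇒ S = (1/2, 1/6)
3. H is the centroid of triangle NSV ⇒ H = (2/3, 2/9)
2·[NVT] = -1/2, 2·[HTV] = 2/9
[NVT]:[HTV] = -1/2:2/9 = -9/4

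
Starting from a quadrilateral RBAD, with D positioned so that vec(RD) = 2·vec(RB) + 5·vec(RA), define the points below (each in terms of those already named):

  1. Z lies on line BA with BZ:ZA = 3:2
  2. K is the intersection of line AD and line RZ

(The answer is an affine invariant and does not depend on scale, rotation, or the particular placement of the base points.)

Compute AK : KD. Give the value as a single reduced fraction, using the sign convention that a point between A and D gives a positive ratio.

AK:KD = -1/2

Assign R = (0, 0), B = (1, 0), A = (0, 1), D = (2, 5) — the answer is frame-independent, so this choice is without loss of generality.
1. Z lies on line BA with BZ:ZA = 3:2 ⇒ Z = (2/5, 3/5)
2. K is the intersection of line AD and line RZ ⇒ K = (-2, -3)
K = A + t·(D−A) with t = -1, so AK:KD = t:(1−t) = -1:2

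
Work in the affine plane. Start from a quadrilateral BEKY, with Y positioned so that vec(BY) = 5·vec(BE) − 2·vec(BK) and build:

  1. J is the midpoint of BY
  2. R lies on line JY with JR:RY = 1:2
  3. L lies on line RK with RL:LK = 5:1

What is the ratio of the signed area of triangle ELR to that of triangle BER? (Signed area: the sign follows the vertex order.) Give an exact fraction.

[ELR]:[BER] = 5/8

Assign B = (0, 0), E = (1, 0), K = (0, 1), Y = (5, -2) — the answer is frame-independent, so this choice is without loss of generality.
1. J is the midpoint of BY ⇒ J = (5/2, -1)
2. R lies on line JY with JR:RY = 1:2 ⇒ R = (10/3, -4/3)
3. L lies on line RK with RL:LK = 5:1 ⇒ L = (5/9, 11/18)
2·[ELR] = -5/6, 2·[BER] = -4/3
[ELR]:[BER] = -5/6:-4/3 = 5/8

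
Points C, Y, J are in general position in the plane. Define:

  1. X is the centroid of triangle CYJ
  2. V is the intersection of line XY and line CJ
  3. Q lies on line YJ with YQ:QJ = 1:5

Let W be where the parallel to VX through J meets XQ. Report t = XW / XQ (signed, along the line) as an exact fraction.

Set C = (0, 0), Y = (1, 0), J = (0, 1); any affine frame gives the same invariant.
1. X is the centroid of triangle CYJ ⇒ X = (1/3, 1/3)
2. V is the intersection of line XY and line CJ ⇒ V = (0, 1/2)
3. Q lies on line YJ with YQ:QJ = 1:5 ⇒ Q = (5/6, 1/6)
through J parallel to VX: direction (1/3, -1/6); meets XQ at W = (10/3, -2/3)
W = X + t·(Q−X) with t = 6

t = 6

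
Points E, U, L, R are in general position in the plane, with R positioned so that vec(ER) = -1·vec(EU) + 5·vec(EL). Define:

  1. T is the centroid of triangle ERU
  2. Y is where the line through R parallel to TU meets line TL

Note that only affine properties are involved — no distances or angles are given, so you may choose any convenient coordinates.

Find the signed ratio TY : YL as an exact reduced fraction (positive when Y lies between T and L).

Set E = (0, 0), U = (1, 0), L = (0, 1), R = (-1, 5); any affine frame gives the same invariant.
1. T is the centroid of triangle ERU ⇒ T = (0, 5/3)
2. Y is where the line through R parallel to TU meets line TL ⇒ Y = (0, 10/3)
Y = T + t·(L−T) with t = -5/2, so TY:YL = t:(1−t) = -5/2:7/2

TY:YL = -5/7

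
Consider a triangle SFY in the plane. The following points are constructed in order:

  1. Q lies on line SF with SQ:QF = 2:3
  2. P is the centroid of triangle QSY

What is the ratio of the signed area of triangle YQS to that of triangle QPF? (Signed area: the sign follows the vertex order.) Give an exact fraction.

[YQS]:[QPF] = 2

Choose coordinates S = (0, 0), F = (1, 0), Y = (0, 1).
1. Q lies on line SF with SQ:QF = 2:3 ⇒ Q = (2/5, 0)
2. P is the centroid of triangle QSY ⇒ P = (2/15, 1/3)
2·[YQS] = -2/5, 2·[QPF] = -1/5
[YQS]:[QPF] = -2/5:-1/5 = 2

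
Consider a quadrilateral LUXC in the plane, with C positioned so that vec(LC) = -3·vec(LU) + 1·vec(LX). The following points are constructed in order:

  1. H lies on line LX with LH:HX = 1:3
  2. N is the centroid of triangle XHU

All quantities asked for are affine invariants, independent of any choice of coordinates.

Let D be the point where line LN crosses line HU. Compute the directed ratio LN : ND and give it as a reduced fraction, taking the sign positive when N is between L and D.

LN:ND = -2

Set L = (0, 0), U = (1, 0), X = (0, 1), C = (-3, 1); any affine frame gives the same invariant.
1. H lies on line LX with LH:HX = 1:3 ⇒ H = (0, 1/4)
2. N is the centroid of triangle XHU ⇒ N = (1/3, 5/12)
line LN meets HU at D = (1/6, 5/24)
N = L + t·(D−L) with t = 2, so LN:ND = 2:-1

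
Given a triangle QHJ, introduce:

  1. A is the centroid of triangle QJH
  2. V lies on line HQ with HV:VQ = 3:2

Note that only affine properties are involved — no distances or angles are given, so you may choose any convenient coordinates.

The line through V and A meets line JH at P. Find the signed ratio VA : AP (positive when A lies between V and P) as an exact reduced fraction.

VA:AP = 4/5

Assign Q = (0, 0), H = (1, 0), J = (0, 1) — the answer is frame-independent, so this choice is without loss of generality.
1. A is the centroid of triangle QJH ⇒ A = (1/3, 1/3)
2. V lies on line HQ with HV:VQ = 3:2 ⇒ V = (2/5, 0)
line VA meets JH at P = (1/4, 3/4)
A = V + t·(P−V) with t = 4/9, so VA:AP = 4/9:5/9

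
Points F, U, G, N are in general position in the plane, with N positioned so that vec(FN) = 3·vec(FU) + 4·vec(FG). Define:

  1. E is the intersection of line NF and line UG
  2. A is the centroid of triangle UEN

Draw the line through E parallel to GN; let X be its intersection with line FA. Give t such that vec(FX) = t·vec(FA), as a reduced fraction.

t = 3

Set F = (0, 0), U = (1, 0), G = (0, 1), N = (3, 4); any affine frame gives the same invariant.
1. E is the intersection of line NF and line UG ⇒ E = (3/7, 4/7)
2. A is the centroid of triangle UEN ⇒ A = (31/21, 32/21)
through E parallel to GN: direction (3, 3); meets FA at X = (31/7, 32/7)
X = F + t·(A−F) with t = 3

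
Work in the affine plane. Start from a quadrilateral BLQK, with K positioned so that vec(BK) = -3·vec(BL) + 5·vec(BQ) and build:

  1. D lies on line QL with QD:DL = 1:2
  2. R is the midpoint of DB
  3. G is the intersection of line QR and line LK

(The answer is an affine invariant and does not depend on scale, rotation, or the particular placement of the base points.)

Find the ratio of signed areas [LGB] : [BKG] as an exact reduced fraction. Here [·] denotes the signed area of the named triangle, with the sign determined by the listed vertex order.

[LGB]:[BKG] = -3/8

Set B = (0, 0), L = (1, 0), Q = (0, 1), K = (-3, 5); any affine frame gives the same invariant.
1. D lies on line QL with QD:DL = 1:2 ⇒ D = (1/3, 2/3)
2. R is the midpoint of DB ⇒ R = (1/6, 1/3)
3. G is the intersection of line QR and line LK ⇒ G = (-1/11, 15/11)
2·[LGB] = 15/11, 2·[BKG] = -40/11
[LGB]:[BKG] = 15/11:-40/11 = -3/8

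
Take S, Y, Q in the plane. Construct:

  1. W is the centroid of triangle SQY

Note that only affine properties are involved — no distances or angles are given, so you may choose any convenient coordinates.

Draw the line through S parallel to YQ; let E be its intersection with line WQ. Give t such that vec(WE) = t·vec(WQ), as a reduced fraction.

Work in coordinates with S = (0, 0), Y = (1, 0), Q = (0, 1).
1. W is the centroid of triangle SQY ⇒ W = (1/3, 1/3)
through S parallel to YQ: direction (-1, 1); meets WQ at E = (1, -1)
E = W + t·(Q−W) with t = -2

t = -2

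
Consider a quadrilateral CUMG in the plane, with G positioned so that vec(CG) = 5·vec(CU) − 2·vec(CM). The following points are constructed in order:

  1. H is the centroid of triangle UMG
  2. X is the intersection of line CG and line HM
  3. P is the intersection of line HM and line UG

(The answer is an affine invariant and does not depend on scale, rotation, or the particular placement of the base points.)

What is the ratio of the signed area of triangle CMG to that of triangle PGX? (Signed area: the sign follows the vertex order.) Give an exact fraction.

Assign C = (0, 0), U = (1, 0), M = (0, 1), G = (5, -2) — the answer is frame-independent, so this choice is without loss of generality.
1. H is the centroid of triangle UMG ⇒ H = (2, -1/3)
2. X is the intersection of line CG and line HM ⇒ X = (15/4, -3/2)
3. P is the intersection of line HM and line UG ⇒ P = (3, -1)
2·[CMG] = -5, 2·[PGX] = -1/4
[CMG]:[PGX] = -5:-1/4 = 20

[CMG]:[PGX] = 20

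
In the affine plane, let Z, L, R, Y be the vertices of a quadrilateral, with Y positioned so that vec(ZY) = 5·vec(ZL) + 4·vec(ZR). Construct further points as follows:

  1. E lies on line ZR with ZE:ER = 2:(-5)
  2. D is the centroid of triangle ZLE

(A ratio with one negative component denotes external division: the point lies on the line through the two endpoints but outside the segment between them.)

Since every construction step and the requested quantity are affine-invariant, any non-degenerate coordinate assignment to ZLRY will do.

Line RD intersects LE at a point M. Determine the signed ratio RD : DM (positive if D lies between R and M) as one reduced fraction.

RD:DM = 13/2

Set Z = (0, 0), L = (1, 0), R = (0, 1), Y = (5, 4); any affine frame gives the same invariant.
1. E lies on line ZR with ZE:ER = 2:(-5) ⇒ E = (0, -2/3)
2. D is the centroid of triangle ZLE ⇒ D = (1/3, -2/9)
line RD meets LE at M = (5/13, -16/39)
D = R + t·(M−R) with t = 13/15, so RD:DM = 13/15:2/15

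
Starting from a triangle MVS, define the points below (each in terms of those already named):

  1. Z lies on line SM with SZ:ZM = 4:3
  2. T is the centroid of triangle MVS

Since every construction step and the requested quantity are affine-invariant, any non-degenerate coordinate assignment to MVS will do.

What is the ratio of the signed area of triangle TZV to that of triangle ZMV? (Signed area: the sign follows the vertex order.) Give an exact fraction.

[TZV]:[ZMV] = 1/9

Set M = (0, 0), V = (1, 0), S = (0, 1); any affine frame gives the same invariant.
1. Z lies on line SM with SZ:ZM = 4:3 ⇒ Z = (0, 3/7)
2. T is the centroid of triangle MVS ⇒ T = (1/3, 1/3)
2·[TZV] = 1/21, 2·[ZMV] = 3/7
[TZV]:[ZMV] = 1/21:3/7 = 1/9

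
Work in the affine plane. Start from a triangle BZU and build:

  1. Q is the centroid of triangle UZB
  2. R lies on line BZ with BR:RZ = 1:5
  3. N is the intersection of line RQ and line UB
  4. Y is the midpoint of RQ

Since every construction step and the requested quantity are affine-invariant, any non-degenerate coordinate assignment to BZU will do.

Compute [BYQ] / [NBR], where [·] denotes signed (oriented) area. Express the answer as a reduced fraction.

Choose coordinates B = (0, 0), Z = (1, 0), U = (0, 1).
1. Q is the centroid of triangle UZB ⇒ Q = (1/3, 1/3)
2. R lies on line BZ with BR:RZ = 1:5 ⇒ R = (1/6, 0)
3. N is the intersection of line RQ and line UB ⇒ N = (0, -1/3)
4. Y is the midpoint of RQ ⇒ Y = (1/4, 1/6)
2·[BYQ] = 1/36, 2·[NBR] = -1/18
[BYQ]:[NBR] = 1/36:-1/18 = -1/2

[BYQ]:[NBR] = -1/2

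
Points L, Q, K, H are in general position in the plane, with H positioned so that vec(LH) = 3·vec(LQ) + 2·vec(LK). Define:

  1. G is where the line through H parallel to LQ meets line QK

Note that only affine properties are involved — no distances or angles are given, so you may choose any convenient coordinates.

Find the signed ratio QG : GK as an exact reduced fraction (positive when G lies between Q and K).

QG:GK = -2

Choose coordinates L = (0, 0), Q = (1, 0), K = (0, 1), H = (3, 2).
1. G is where the line through H parallel to LQ meets line QK ⇒ G = (-1, 2)
G = Q + t·(K−Q) with t = 2, so QG:GK = t:(1−t) = 2:-1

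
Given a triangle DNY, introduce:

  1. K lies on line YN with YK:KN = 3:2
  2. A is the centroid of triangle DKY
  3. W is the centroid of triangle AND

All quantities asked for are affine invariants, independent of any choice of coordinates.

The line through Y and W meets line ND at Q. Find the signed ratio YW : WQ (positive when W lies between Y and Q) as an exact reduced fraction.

Work in coordinates with D = (0, 0), N = (1, 0), Y = (0, 1).
1. K lies on line YN with YK:KN = 3:2 ⇒ K = (3/5, 2/5)
2. A is the centroid of triangle DKY ⇒ A = (1/5, 7/15)
3. W is the centroid of triangle AND ⇒ W = (2/5, 7/45)
line YW meets ND at Q = (9/19, 0)
W = Y + t·(Q−Y) with t = 38/45, so YW:WQ = 38/45:7/45

YW:WQ = 38/7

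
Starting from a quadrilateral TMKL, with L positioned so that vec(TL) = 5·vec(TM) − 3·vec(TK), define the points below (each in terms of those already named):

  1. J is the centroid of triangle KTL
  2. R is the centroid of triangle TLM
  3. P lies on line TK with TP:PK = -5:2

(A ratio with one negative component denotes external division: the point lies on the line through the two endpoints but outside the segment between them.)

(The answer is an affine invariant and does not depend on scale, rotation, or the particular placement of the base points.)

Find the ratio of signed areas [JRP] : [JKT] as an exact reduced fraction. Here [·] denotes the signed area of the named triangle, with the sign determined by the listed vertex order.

Assign T = (0, 0), M = (1, 0), K = (0, 1), L = (5, -3) — the answer is frame-independent, so this choice is without loss of generality.
1. J is the centroid of triangle KTL ⇒ J = (5/3, -2/3)
2. R is the centroid of triangle TLM ⇒ R = (2, -1)
3. P lies on line TK with TP:PK = -5:2 ⇒ P = (0, 5/3)
2·[JRP] = 2/9, 2·[JKT] = 5/3
[JRP]:[JKT] = 2/9:5/3 = 2/15

[JRP]:[JKT] = 2/15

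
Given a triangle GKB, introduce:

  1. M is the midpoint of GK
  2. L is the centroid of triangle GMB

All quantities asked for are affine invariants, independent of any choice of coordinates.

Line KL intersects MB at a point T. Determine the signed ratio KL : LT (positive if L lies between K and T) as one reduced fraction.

Assign G = (0, 0), K = (1, 0), B = (0, 1) — the answer is frame-independent, so this choice is without loss of generality.
1. M is the midpoint of GK ⇒ M = (1/2, 0)
2. L is the centroid of triangle GMB ⇒ L = (1/6, 1/3)
line KL meets MB at T = (3/8, 1/4)
L = K + t·(T−K) with t = 4/3, so KL:LT = 4/3:-1/3

KL:LT = -4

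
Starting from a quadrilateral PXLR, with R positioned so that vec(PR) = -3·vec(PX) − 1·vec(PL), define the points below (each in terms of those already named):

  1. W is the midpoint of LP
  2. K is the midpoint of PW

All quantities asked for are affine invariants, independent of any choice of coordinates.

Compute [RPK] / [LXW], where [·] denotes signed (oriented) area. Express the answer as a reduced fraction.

Set P = (0, 0), X = (1, 0), L = (0, 1), R = (-3, -1); any affine frame gives the same invariant.
1. W is the midpoint of LP ⇒ W = (0, 1/2)
2. K is the midpoint of PW ⇒ K = (0, 1/4)
2·[RPK] = 3/4, 2·[LXW] = -1/2
[RPK]:[LXW] = 3/4:-1/2 = -3/2

[RPK]:[LXW] = -3/2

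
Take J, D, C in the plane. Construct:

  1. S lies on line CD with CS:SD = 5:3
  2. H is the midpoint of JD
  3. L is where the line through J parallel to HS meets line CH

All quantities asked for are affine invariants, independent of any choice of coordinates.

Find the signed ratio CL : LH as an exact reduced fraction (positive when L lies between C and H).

Work in coordinates with J = (0, 0), D = (1, 0), C = (0, 1).
1. S lies on line CD with CS:SD = 5:3 ⇒ S = (5/8, 3/8)
2. H is the midpoint of JD ⇒ H = (1/2, 0)
3. L is where the line through J parallel to HS meets line CH ⇒ L = (1/5, 3/5)
L = C + t·(H−C) with t = 2/5, so CL:LH = t:(1−t) = 2/5:3/5

CL:LH = 2/3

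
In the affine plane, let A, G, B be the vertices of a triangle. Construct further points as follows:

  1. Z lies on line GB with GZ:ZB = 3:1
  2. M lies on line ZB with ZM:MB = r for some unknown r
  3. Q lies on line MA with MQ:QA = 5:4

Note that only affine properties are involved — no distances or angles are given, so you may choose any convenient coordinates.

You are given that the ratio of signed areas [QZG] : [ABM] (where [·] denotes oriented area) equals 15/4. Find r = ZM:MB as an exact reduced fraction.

Work in coordinates with A = (0, 0), G = (1, 0), B = (0, 1).
1. Z lies on line GB with GZ:ZB = 3:1 ⇒ Z = (1/4, 3/4)
2. With ZM:MB = r, write λ = r/(r+1) so M = Z + λ·(B−Z); M is affine-linear in λ
3. Q lies on line MA with MQ:QA = 5:4 ⇒ Q is an affine combination of earlier points and hence also affine-linear in λ
Every point depending on M is an affine combination of M and λ-independent points, so each such coordinate is linear in λ; the λ² term in each signed area is a multiple of (B−Z)×(B−Z) = 0, so 2·[QZG] and 2·[ABM] are each linear in λ. Evaluating at λ=0 and λ=1:
  2·[QZG] = -5/12,   2·[ABM] = 1/4·λ − 1/4
So [QZG]:[ABM] = (-5/12) / (1/4·λ − 1/4). Setting this equal to 15/4:
  -5/12 = 15/4·(1/4·λ − 1/4)  ⇒  λ = 5/9
Then r = λ/(1−λ) = (5/9)/(4/9) = 5/4. Check: with r = 5/4, M = (1/9, 8/9) and [QZG]:[ABM] = 15/4 as required.

r = 5/4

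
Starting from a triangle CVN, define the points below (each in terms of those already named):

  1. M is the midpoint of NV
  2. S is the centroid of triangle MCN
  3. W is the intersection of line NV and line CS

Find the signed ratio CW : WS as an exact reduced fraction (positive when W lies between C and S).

CW:WS = -3

Set C = (0, 0), V = (1, 0), N = (0, 1); any affine frame gives the same invariant.
1. M is the midpoint of NV ⇒ M = (1/2, 1/2)
2. S is the centroid of triangle MCN ⇒ S = (1/6, 1/2)
3. W is the intersection of line NV and line CS ⇒ W = (1/4, 3/4)
W = C + t·(S−C) with t = 3/2, so CW:WS = t:(1−t) = 3/2:-1/2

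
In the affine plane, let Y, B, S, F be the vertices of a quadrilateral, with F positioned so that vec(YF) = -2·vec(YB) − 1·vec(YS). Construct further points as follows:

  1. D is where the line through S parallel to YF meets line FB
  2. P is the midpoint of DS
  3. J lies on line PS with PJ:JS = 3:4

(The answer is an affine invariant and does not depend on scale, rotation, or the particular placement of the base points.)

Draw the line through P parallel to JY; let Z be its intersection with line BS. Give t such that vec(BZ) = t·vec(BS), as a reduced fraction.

Choose coordinates Y = (0, 0), B = (1, 0), S = (0, 1), F = (-2, -1).
1. D is where the line through S parallel to YF meets line FB ⇒ D = (-8, -3)
2. P is the midpoint of DS ⇒ P = (-4, -1)
3. J lies on line PS with PJ:JS = 3:4 ⇒ J = (-16/7, -1/7)
through P parallel to JY: direction (16/7, 1/7); meets BS at Z = (28/17, -11/17)
Z = B + t·(S−B) with t = -11/17

t = -11/17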